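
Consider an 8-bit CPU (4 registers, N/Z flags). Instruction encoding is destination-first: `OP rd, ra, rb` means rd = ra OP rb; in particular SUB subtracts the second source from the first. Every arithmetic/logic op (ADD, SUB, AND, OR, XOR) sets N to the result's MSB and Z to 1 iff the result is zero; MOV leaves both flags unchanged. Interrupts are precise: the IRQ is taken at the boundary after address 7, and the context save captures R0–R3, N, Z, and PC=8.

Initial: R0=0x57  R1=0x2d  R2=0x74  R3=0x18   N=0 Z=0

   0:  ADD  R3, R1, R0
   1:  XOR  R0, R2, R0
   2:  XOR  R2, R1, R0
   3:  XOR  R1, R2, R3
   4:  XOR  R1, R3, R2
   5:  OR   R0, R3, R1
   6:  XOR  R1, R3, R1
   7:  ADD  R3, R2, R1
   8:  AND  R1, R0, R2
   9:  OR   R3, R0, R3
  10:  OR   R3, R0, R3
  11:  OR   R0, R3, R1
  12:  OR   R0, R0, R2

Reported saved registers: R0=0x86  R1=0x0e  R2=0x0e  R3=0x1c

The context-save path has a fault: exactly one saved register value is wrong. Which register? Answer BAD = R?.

after  0: R0=0x57 R1=0x2d R2=0x74 R3=0x84  N=1 Z=0
after  1: R0=0x23 R1=0x2d R2=0x74 R3=0x84  N=0 Z=0
after  2: R0=0x23 R1=0x2d R2=0x0e R3=0x84  N=0 Z=0
after  3: R0=0x23 R1=0x8a R2=0x0e R3=0x84  N=1 Z=0
after  4: R0=0x23 R1=0x8a R2=0x0e R3=0x84  N=1 Z=0
after  5: R0=0x8e R1=0x8a R2=0x0e R3=0x84  N=1 Z=0
after  6: R0=0x8e R1=0x0e R2=0x0e R3=0x84  N=0 Z=0
after  7: R0=0x8e R1=0x0e R2=0x0e R3=0x1c  N=0 Z=0
-- IRQ taken; context saved, return-PC = 8 --
mismatch: R0: reported 0x86 vs actual 0x8e

BAD = R0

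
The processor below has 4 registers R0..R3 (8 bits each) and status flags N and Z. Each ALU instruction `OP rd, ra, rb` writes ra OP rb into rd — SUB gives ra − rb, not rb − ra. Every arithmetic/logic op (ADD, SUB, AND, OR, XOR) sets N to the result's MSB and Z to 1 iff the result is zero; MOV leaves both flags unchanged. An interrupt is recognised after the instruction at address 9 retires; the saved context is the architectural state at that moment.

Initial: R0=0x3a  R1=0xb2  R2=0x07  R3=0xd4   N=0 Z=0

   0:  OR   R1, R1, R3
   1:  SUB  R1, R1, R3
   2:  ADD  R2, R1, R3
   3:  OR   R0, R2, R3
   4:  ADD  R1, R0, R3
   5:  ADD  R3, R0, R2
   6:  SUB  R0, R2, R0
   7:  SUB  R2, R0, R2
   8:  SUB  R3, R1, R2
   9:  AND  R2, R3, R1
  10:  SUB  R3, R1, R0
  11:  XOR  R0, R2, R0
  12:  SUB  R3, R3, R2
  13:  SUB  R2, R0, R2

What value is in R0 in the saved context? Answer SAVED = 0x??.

SAVED = 0x00

after  0: R0=0x3a R1=0xf6 R2=0x07 R3=0xd4  N=1 Z=0
after  1: R0=0x3a R1=0x22 R2=0x07 R3=0xd4  N=0 Z=0
after  2: R0=0x3a R1=0x22 R2=0xf6 R3=0xd4  N=1 Z=0
after  3: R0=0xf6 R1=0x22 R2=0xf6 R3=0xd4  N=1 Z=0
after  4: R0=0xf6 R1=0xca R2=0xf6 R3=0xd4  N=1 Z=0
after  5: R0=0xf6 R1=0xca R2=0xf6 R3=0xec  N=1 Z=0
after  6: R0=0x00 R1=0xca R2=0xf6 R3=0xec  N=0 Z=1
after  7: R0=0x00 R1=0xca R2=0x0a R3=0xec  N=0 Z=0
after  8: R0=0x00 R1=0xca R2=0x0a R3=0xc0  N=1 Z=0
after  9: R0=0x00 R1=0xca R2=0xc0 R3=0xc0  N=1 Z=0
-- IRQ taken; context saved, return-PC = 10 --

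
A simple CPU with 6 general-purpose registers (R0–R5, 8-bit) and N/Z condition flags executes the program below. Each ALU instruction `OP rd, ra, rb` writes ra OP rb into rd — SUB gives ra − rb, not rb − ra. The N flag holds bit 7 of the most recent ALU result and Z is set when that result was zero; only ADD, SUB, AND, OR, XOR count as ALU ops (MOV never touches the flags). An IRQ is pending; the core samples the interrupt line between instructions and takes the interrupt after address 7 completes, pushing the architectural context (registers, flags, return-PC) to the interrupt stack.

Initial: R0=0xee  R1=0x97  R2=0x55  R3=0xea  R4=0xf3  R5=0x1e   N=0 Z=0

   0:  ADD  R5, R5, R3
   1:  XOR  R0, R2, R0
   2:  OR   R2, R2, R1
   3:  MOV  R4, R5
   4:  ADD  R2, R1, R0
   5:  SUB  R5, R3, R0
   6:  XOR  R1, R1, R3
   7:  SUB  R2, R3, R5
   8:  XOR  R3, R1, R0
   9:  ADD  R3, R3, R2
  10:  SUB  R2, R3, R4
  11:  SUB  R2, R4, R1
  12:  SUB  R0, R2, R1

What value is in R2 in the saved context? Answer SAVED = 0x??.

SAVED = 0xbb

after  0: R0=0xee R1=0x97 R2=0x55 R3=0xea R4=0xf3 R5=0x08  N=0 Z=0
after  1: R0=0xbb R1=0x97 R2=0x55 R3=0xea R4=0xf3 R5=0x08  N=1 Z=0
after  2: R0=0xbb R1=0x97 R2=0xd7 R3=0xea R4=0xf3 R5=0x08  N=1 Z=0
after  3: R0=0xbb R1=0x97 R2=0xd7 R3=0xea R4=0x08 R5=0x08  N=1 Z=0
after  4: R0=0xbb R1=0x97 R2=0x52 R3=0xea R4=0x08 R5=0x08  N=0 Z=0
after  5: R0=0xbb R1=0x97 R2=0x52 R3=0xea R4=0x08 R5=0x2f  N=0 Z=0
after  6: R0=0xbb R1=0x7d R2=0x52 R3=0xea R4=0x08 R5=0x2f  N=0 Z=0
after  7: R0=0xbb R1=0x7d R2=0xbb R3=0xea R4=0x08 R5=0x2f  N=1 Z=0
-- IRQ taken; context saved, return-PC = 8 --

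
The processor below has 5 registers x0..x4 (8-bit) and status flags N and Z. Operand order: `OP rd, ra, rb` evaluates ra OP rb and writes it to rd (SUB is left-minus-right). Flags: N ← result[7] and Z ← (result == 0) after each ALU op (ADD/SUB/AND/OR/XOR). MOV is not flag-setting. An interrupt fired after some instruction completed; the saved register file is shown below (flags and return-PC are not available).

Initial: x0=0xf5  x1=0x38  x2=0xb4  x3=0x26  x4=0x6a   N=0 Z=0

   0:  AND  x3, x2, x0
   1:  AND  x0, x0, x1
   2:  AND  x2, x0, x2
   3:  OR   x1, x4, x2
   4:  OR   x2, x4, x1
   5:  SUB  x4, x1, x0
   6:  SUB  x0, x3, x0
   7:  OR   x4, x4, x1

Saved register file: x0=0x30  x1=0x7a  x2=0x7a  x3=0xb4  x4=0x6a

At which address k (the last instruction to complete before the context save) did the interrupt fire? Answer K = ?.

K = 4

after  0: x0=0xf5 x1=0x38 x2=0xb4 x3=0xb4 x4=0x6a  N=1 Z=0
after  1: x0=0x30 x1=0x38 x2=0xb4 x3=0xb4 x4=0x6a  N=0 Z=0
after  2: x0=0x30 x1=0x38 x2=0x30 x3=0xb4 x4=0x6a  N=0 Z=0
after  3: x0=0x30 x1=0x7a x2=0x30 x3=0xb4 x4=0x6a  N=0 Z=0
after  4: x0=0x30 x1=0x7a x2=0x7a x3=0xb4 x4=0x6a  N=0 Z=0
-- IRQ taken; context saved, return-PC = 5 --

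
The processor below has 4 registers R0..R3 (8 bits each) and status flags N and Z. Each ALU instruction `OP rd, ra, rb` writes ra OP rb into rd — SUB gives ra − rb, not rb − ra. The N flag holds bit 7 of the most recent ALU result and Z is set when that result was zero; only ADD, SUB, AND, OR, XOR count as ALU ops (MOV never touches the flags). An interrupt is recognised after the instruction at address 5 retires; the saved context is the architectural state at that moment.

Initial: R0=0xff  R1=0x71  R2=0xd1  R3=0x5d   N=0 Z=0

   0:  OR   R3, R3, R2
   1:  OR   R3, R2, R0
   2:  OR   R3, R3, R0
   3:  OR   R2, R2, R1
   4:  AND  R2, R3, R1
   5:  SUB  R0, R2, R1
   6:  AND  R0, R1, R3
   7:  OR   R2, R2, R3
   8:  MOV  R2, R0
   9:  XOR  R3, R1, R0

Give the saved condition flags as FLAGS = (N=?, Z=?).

FLAGS = (N=0, Z=1)

after  0: R0=0xff R1=0x71 R2=0xd1 R3=0xdd  N=1 Z=0
after  1: R0=0xff R1=0x71 R2=0xd1 R3=0xff  N=1 Z=0
after  2: R0=0xff R1=0x71 R2=0xd1 R3=0xff  N=1 Z=0
after  3: R0=0xff R1=0x71 R2=0xf1 R3=0xff  N=1 Z=0
after  4: R0=0xff R1=0x71 R2=0x71 R3=0xff  N=0 Z=0
after  5: R0=0x00 R1=0x71 R2=0x71 R3=0xff  N=0 Z=1
-- IRQ taken; context saved, return-PC = 6 --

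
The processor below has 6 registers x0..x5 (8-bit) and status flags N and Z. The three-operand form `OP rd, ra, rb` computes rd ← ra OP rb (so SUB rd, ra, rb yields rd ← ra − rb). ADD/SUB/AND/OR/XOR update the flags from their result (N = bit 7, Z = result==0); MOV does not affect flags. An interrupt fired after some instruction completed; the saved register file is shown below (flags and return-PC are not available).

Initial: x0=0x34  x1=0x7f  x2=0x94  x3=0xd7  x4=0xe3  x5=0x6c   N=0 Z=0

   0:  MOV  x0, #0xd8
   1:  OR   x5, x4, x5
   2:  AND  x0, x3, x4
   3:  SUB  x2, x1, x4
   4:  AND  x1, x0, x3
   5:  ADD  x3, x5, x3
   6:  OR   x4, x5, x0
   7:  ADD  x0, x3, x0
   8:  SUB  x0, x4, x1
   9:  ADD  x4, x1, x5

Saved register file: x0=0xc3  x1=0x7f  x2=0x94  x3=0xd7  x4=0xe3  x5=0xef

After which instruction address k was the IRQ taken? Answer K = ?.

K = 2

after  0: x0=0xd8 x1=0x7f x2=0x94 x3=0xd7 x4=0xe3 x5=0x6c  N=0 Z=0
after  1: x0=0xd8 x1=0x7f x2=0x94 x3=0xd7 x4=0xe3 x5=0xef  N=1 Z=0
after  2: x0=0xc3 x1=0x7f x2=0x94 x3=0xd7 x4=0xe3 x5=0xef  N=1 Z=0
-- IRQ taken; context saved, return-PC = 3 --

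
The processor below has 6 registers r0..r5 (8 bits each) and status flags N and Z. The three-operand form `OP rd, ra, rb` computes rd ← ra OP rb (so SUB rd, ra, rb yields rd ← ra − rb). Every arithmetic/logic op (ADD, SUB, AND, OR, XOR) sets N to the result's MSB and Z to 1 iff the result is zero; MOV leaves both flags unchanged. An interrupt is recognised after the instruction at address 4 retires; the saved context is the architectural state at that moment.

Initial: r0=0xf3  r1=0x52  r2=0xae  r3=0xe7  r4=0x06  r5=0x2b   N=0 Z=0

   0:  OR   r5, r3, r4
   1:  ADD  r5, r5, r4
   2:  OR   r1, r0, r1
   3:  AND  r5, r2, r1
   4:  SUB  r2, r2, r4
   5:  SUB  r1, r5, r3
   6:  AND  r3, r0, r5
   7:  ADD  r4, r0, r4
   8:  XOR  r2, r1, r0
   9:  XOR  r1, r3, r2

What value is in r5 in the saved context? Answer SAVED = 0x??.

SAVED = 0xa2

after  0: r0=0xf3 r1=0x52 r2=0xae r3=0xe7 r4=0x06 r5=0xe7  N=1 Z=0
after  1: r0=0xf3 r1=0x52 r2=0xae r3=0xe7 r4=0x06 r5=0xed  N=1 Z=0
after  2: r0=0xf3 r1=0xf3 r2=0xae r3=0xe7 r4=0x06 r5=0xed  N=1 Z=0
after  3: r0=0xf3 r1=0xf3 r2=0xae r3=0xe7 r4=0x06 r5=0xa2  N=1 Z=0
after  4: r0=0xf3 r1=0xf3 r2=0xa8 r3=0xe7 r4=0x06 r5=0xa2  N=1 Z=0
-- IRQ taken; context saved, return-PC = 5 --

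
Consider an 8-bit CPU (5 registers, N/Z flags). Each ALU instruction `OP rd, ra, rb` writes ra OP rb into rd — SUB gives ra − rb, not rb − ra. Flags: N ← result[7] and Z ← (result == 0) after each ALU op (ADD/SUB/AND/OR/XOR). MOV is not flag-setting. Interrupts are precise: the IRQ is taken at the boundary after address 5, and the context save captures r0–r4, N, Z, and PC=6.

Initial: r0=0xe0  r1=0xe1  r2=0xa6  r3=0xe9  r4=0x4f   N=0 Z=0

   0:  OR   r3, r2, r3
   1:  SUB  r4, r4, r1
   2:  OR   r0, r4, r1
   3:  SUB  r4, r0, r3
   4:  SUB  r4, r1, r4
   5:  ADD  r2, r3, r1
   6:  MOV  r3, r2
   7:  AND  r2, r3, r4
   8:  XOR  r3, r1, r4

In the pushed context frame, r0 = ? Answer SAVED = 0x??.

after  0: r0=0xe0 r1=0xe1 r2=0xa6 r3=0xef r4=0x4f  N=1 Z=0
after  1: r0=0xe0 r1=0xe1 r2=0xa6 r3=0xef r4=0x6e  N=0 Z=0
after  2: r0=0xef r1=0xe1 r2=0xa6 r3=0xef r4=0x6e  N=1 Z=0
after  3: r0=0xef r1=0xe1 r2=0xa6 r3=0xef r4=0x00  N=0 Z=1
after  4: r0=0xef r1=0xe1 r2=0xa6 r3=0xef r4=0xe1  N=1 Z=0
after  5: r0=0xef r1=0xe1 r2=0xd0 r3=0xef r4=0xe1  N=1 Z=0
-- IRQ taken; context saved, return-PC = 6 --

SAVED = 0xef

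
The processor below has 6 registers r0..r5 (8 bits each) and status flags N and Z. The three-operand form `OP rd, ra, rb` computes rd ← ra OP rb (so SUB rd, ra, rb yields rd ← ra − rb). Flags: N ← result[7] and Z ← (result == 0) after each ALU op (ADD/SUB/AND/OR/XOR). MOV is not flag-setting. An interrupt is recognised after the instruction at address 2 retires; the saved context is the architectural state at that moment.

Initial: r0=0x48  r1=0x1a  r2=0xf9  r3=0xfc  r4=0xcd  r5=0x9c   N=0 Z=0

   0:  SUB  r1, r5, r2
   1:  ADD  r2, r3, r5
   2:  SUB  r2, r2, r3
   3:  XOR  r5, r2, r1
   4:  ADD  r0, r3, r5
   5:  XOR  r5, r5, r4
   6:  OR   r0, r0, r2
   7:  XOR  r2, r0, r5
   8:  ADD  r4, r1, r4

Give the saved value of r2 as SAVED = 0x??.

after  0: r0=0x48 r1=0xa3 r2=0xf9 r3=0xfc r4=0xcd r5=0x9c  N=1 Z=0
after  1: r0=0x48 r1=0xa3 r2=0x98 r3=0xfc r4=0xcd r5=0x9c  N=1 Z=0
after  2: r0=0x48 r1=0xa3 r2=0x9c r3=0xfc r4=0xcd r5=0x9c  N=1 Z=0
-- IRQ taken; context saved, return-PC = 3 --

SAVED = 0x9c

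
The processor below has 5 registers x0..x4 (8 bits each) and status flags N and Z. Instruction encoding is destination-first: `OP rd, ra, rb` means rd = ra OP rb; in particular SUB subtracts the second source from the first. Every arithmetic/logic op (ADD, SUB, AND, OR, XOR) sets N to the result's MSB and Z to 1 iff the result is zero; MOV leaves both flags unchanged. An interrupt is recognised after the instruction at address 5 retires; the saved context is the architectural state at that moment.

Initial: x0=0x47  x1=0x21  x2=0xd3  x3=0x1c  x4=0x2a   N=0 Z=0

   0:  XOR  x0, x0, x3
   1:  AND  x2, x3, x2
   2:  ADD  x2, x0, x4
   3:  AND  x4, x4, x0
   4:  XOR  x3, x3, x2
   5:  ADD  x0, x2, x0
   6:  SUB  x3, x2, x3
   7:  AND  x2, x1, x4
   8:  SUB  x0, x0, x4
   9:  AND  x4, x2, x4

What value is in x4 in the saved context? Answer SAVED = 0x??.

after  0: x0=0x5b x1=0x21 x2=0xd3 x3=0x1c x4=0x2a  N=0 Z=0
after  1: x0=0x5b x1=0x21 x2=0x10 x3=0x1c x4=0x2a  N=0 Z=0
after  2: x0=0x5b x1=0x21 x2=0x85 x3=0x1c x4=0x2a  N=1 Z=0
after  3: x0=0x5b x1=0x21 x2=0x85 x3=0x1c x4=0x0a  N=0 Z=0
after  4: x0=0x5b x1=0x21 x2=0x85 x3=0x99 x4=0x0a  N=1 Z=0
after  5: x0=0xe0 x1=0x21 x2=0x85 x3=0x99 x4=0x0a  N=1 Z=0
-- IRQ taken; context saved, return-PC = 6 --

SAVED = 0x0a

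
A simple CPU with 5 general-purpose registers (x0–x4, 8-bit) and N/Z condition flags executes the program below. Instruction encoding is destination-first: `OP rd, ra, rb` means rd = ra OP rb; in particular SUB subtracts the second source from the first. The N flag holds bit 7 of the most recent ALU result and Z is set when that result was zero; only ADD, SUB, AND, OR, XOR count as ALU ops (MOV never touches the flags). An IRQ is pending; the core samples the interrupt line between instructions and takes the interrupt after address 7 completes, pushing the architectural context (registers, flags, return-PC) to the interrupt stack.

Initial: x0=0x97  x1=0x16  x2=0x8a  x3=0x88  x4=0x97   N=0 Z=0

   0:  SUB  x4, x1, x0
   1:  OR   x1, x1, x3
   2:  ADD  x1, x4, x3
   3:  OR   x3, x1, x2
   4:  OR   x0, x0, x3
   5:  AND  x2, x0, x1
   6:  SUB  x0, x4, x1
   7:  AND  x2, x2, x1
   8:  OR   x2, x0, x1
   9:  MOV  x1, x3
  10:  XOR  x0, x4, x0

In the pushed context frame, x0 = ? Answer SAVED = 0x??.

SAVED = 0x78

after  0: x0=0x97 x1=0x16 x2=0x8a x3=0x88 x4=0x7f  N=0 Z=0
after  1: x0=0x97 x1=0x9e x2=0x8a x3=0x88 x4=0x7f  N=1 Z=0
after  2: x0=0x97 x1=0x07 x2=0x8a x3=0x88 x4=0x7f  N=0 Z=0
after  3: x0=0x97 x1=0x07 x2=0x8a x3=0x8f x4=0x7f  N=1 Z=0
after  4: x0=0x9f x1=0x07 x2=0x8a x3=0x8f x4=0x7f  N=1 Z=0
after  5: x0=0x9f x1=0x07 x2=0x07 x3=0x8f x4=0x7f  N=0 Z=0
after  6: x0=0x78 x1=0x07 x2=0x07 x3=0x8f x4=0x7f  N=0 Z=0
after  7: x0=0x78 x1=0x07 x2=0x07 x3=0x8f x4=0x7f  N=0 Z=0
-- IRQ taken; context saved, return-PC = 8 --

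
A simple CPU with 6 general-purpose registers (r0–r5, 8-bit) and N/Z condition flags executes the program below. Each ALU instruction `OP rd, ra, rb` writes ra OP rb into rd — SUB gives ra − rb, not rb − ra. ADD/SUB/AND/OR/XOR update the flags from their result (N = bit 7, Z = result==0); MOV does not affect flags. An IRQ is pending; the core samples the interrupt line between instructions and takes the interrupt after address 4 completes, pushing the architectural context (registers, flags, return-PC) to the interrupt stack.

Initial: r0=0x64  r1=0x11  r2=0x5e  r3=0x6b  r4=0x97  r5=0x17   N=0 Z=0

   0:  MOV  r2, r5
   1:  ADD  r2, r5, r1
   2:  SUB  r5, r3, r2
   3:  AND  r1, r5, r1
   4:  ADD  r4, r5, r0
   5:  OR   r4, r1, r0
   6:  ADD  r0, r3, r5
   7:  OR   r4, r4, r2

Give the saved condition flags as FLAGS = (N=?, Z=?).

after  0: r0=0x64 r1=0x11 r2=0x17 r3=0x6b r4=0x97 r5=0x17  N=0 Z=0
after  1: r0=0x64 r1=0x11 r2=0x28 r3=0x6b r4=0x97 r5=0x17  N=0 Z=0
after  2: r0=0x64 r1=0x11 r2=0x28 r3=0x6b r4=0x97 r5=0x43  N=0 Z=0
after  3: r0=0x64 r1=0x01 r2=0x28 r3=0x6b r4=0x97 r5=0x43  N=0 Z=0
after  4: r0=0x64 r1=0x01 r2=0x28 r3=0x6b r4=0xa7 r5=0x43  N=1 Z=0
-- IRQ taken; context saved, return-PC = 5 --

FLAGS = (N=1, Z=0)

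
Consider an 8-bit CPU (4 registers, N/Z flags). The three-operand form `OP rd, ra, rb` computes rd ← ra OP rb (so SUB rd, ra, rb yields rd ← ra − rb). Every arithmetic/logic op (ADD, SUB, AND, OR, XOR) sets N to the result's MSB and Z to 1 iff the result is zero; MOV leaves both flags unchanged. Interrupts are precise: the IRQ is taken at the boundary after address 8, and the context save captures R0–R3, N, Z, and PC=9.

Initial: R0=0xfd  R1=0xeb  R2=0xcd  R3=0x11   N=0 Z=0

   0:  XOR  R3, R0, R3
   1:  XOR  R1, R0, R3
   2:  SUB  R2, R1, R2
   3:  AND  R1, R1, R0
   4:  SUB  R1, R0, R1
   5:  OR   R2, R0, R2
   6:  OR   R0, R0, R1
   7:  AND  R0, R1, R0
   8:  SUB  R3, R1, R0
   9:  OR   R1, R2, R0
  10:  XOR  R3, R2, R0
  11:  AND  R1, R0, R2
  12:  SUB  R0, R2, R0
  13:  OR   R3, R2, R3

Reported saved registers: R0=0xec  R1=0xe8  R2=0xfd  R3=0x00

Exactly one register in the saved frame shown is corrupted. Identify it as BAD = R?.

BAD = R1

after  0: R0=0xfd R1=0xeb R2=0xcd R3=0xec  N=1 Z=0
after  1: R0=0xfd R1=0x11 R2=0xcd R3=0xec  N=0 Z=0
after  2: R0=0xfd R1=0x11 R2=0x44 R3=0xec  N=0 Z=0
after  3: R0=0xfd R1=0x11 R2=0x44 R3=0xec  N=0 Z=0
after  4: R0=0xfd R1=0xec R2=0x44 R3=0xec  N=1 Z=0
after  5: R0=0xfd R1=0xec R2=0xfd R3=0xec  N=1 Z=0
after  6: R0=0xfd R1=0xec R2=0xfd R3=0xec  N=1 Z=0
after  7: R0=0xec R1=0xec R2=0xfd R3=0xec  N=1 Z=0
after  8: R0=0xec R1=0xec R2=0xfd R3=0x00  N=0 Z=1
-- IRQ taken; context saved, return-PC = 9 --
mismatch: R1: reported 0xe8 vs actual 0xec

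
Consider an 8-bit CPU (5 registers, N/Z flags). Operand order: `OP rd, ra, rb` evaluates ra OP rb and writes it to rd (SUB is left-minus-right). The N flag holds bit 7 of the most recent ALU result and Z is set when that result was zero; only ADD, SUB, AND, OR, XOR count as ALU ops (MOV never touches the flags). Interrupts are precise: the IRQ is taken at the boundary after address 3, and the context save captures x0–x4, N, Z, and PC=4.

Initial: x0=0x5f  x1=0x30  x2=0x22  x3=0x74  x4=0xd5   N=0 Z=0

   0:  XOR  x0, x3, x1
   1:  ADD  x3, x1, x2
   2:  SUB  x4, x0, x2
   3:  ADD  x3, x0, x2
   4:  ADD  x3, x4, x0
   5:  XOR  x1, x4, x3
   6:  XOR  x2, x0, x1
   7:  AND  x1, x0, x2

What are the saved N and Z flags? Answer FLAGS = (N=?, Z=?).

after  0: x0=0x44 x1=0x30 x2=0x22 x3=0x74 x4=0xd5  N=0 Z=0
after  1: x0=0x44 x1=0x30 x2=0x22 x3=0x52 x4=0xd5  N=0 Z=0
after  2: x0=0x44 x1=0x30 x2=0x22 x3=0x52 x4=0x22  N=0 Z=0
after  3: x0=0x44 x1=0x30 x2=0x22 x3=0x66 x4=0x22  N=0 Z=0
-- IRQ taken; context saved, return-PC = 4 --

FLAGS = (N=0, Z=0)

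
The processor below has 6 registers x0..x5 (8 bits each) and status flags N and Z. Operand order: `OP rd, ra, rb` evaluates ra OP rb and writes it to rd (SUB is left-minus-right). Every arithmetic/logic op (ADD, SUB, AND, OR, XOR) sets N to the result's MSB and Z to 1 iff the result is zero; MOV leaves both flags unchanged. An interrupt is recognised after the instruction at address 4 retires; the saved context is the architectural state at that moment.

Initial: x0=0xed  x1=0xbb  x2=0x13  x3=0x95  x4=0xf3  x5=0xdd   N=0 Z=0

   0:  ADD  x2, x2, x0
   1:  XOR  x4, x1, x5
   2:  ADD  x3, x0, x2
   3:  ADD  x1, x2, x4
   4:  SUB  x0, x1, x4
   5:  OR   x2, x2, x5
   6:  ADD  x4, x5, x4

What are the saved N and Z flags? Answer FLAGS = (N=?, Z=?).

after  0: x0=0xed x1=0xbb x2=0x00 x3=0x95 x4=0xf3 x5=0xdd  N=0 Z=1
after  1: x0=0xed x1=0xbb x2=0x00 x3=0x95 x4=0x66 x5=0xdd  N=0 Z=0
after  2: x0=0xed x1=0xbb x2=0x00 x3=0xed x4=0x66 x5=0xdd  N=1 Z=0
after  3: x0=0xed x1=0x66 x2=0x00 x3=0xed x4=0x66 x5=0xdd  N=0 Z=0
after  4: x0=0x00 x1=0x66 x2=0x00 x3=0xed x4=0x66 x5=0xdd  N=0 Z=1
-- IRQ taken; context saved, return-PC = 5 --

FLAGS = (N=0, Z=1)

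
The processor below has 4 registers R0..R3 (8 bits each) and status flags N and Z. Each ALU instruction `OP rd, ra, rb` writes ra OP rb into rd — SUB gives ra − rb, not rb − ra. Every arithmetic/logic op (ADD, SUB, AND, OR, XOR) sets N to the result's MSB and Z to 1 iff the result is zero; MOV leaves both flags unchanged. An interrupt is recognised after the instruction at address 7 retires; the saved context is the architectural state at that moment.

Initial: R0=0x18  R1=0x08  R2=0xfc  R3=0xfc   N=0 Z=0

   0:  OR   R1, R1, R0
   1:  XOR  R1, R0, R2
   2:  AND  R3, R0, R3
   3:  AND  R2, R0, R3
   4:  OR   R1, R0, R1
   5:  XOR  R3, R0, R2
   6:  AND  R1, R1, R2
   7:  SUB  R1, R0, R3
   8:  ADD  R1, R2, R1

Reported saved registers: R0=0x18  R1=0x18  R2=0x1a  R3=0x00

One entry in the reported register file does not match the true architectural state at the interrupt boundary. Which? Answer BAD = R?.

BAD = R2

after  0: R0=0x18 R1=0x18 R2=0xfc R3=0xfc  N=0 Z=0
after  1: R0=0x18 R1=0xe4 R2=0xfc R3=0xfc  N=1 Z=0
after  2: R0=0x18 R1=0xe4 R2=0xfc R3=0x18  N=0 Z=0
after  3: R0=0x18 R1=0xe4 R2=0x18 R3=0x18  N=0 Z=0
after  4: R0=0x18 R1=0xfc R2=0x18 R3=0x18  N=1 Z=0
after  5: R0=0x18 R1=0xfc R2=0x18 R3=0x00  N=0 Z=1
after  6: R0=0x18 R1=0x18 R2=0x18 R3=0x00  N=0 Z=0
after  7: R0=0x18 R1=0x18 R2=0x18 R3=0x00  N=0 Z=0
-- IRQ taken; context saved, return-PC = 8 --
mismatch: R2: reported 0x1a vs actual 0x18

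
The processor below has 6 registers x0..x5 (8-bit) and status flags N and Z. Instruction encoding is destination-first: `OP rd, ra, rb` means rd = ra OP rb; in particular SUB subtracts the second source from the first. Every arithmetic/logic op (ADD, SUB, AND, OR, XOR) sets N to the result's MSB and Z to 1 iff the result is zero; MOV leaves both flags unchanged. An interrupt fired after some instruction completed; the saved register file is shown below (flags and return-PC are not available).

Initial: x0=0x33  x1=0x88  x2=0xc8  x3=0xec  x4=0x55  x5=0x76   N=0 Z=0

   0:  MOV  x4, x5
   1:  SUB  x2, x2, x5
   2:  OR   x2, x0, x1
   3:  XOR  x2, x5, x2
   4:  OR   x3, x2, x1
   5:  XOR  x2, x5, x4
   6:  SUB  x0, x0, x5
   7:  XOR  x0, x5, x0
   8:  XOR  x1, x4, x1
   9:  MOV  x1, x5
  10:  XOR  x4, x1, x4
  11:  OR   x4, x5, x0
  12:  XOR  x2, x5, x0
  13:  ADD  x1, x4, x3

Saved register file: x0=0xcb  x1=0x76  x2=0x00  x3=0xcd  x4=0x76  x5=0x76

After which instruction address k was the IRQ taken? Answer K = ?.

after  0: x0=0x33 x1=0x88 x2=0xc8 x3=0xec x4=0x76 x5=0x76  N=0 Z=0
after  1: x0=0x33 x1=0x88 x2=0x52 x3=0xec x4=0x76 x5=0x76  N=0 Z=0
after  2: x0=0x33 x1=0x88 x2=0xbb x3=0xec x4=0x76 x5=0x76  N=1 Z=0
after  3: x0=0x33 x1=0x88 x2=0xcd x3=0xec x4=0x76 x5=0x76  N=1 Z=0
after  4: x0=0x33 x1=0x88 x2=0xcd x3=0xcd x4=0x76 x5=0x76  N=1 Z=0
after  5: x0=0x33 x1=0x88 x2=0x00 x3=0xcd x4=0x76 x5=0x76  N=0 Z=1
after  6: x0=0xbd x1=0x88 x2=0x00 x3=0xcd x4=0x76 x5=0x76  N=1 Z=0
after  7: x0=0xcb x1=0x88 x2=0x00 x3=0xcd x4=0x76 x5=0x76  N=1 Z=0
after  8: x0=0xcb x1=0xfe x2=0x00 x3=0xcd x4=0x76 x5=0x76  N=1 Z=0
after  9: x0=0xcb x1=0x76 x2=0x00 x3=0xcd x4=0x76 x5=0x76  N=1 Z=0
-- IRQ taken; context saved, return-PC = 10 --

K = 9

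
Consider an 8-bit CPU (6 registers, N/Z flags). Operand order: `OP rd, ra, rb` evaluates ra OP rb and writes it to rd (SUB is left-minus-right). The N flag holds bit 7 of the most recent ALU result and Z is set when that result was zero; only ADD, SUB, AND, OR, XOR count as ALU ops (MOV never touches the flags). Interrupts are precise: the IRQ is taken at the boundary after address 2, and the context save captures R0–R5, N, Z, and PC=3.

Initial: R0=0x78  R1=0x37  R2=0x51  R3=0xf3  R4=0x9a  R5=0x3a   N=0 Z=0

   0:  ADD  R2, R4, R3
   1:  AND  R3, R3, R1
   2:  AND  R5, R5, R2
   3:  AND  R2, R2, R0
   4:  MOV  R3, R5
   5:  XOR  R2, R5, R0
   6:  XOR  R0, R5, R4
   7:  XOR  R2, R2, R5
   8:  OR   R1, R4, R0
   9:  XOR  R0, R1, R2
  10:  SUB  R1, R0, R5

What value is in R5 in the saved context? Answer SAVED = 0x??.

SAVED = 0x08

after  0: R0=0x78 R1=0x37 R2=0x8d R3=0xf3 R4=0x9a R5=0x3a  N=1 Z=0
after  1: R0=0x78 R1=0x37 R2=0x8d R3=0x33 R4=0x9a R5=0x3a  N=0 Z=0
after  2: R0=0x78 R1=0x37 R2=0x8d R3=0x33 R4=0x9a R5=0x08  N=0 Z=0
-- IRQ taken; context saved, return-PC = 3 --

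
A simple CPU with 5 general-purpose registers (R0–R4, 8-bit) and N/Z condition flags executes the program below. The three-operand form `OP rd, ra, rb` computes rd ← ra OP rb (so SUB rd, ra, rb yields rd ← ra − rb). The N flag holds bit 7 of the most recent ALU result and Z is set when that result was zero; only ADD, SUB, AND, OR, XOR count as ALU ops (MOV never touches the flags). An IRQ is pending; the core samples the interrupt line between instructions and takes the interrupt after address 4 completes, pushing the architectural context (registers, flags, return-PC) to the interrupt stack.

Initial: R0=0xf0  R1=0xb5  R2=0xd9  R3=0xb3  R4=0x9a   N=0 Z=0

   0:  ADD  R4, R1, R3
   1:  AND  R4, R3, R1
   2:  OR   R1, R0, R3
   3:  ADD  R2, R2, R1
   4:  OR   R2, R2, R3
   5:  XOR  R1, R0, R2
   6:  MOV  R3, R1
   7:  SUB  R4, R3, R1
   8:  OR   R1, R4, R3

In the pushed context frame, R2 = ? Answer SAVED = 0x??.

SAVED = 0xff

after  0: R0=0xf0 R1=0xb5 R2=0xd9 R3=0xb3 R4=0x68  N=0 Z=0
after  1: R0=0xf0 R1=0xb5 R2=0xd9 R3=0xb3 R4=0xb1  N=1 Z=0
after  2: R0=0xf0 R1=0xf3 R2=0xd9 R3=0xb3 R4=0xb1  N=1 Z=0
after  3: R0=0xf0 R1=0xf3 R2=0xcc R3=0xb3 R4=0xb1  N=1 Z=0
after  4: R0=0xf0 R1=0xf3 R2=0xff R3=0xb3 R4=0xb1  N=1 Z=0
-- IRQ taken; context saved, return-PC = 5 --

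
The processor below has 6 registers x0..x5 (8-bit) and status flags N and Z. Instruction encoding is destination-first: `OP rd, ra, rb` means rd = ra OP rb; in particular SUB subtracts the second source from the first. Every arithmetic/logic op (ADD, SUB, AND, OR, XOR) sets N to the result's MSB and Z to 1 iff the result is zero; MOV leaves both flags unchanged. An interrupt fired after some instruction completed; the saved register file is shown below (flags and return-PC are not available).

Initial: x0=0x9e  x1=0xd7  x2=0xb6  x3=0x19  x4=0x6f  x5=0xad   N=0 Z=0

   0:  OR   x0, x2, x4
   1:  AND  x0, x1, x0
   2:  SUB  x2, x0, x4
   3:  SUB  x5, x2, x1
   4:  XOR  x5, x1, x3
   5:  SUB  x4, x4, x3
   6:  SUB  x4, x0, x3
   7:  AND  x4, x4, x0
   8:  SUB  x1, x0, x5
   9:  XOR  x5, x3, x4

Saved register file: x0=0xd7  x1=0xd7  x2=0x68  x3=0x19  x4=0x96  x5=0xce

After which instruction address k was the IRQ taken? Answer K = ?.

after  0: x0=0xff x1=0xd7 x2=0xb6 x3=0x19 x4=0x6f x5=0xad  N=1 Z=0
after  1: x0=0xd7 x1=0xd7 x2=0xb6 x3=0x19 x4=0x6f x5=0xad  N=1 Z=0
after  2: x0=0xd7 x1=0xd7 x2=0x68 x3=0x19 x4=0x6f x5=0xad  N=0 Z=0
after  3: x0=0xd7 x1=0xd7 x2=0x68 x3=0x19 x4=0x6f x5=0x91  N=1 Z=0
after  4: x0=0xd7 x1=0xd7 x2=0x68 x3=0x19 x4=0x6f x5=0xce  N=1 Z=0
after  5: x0=0xd7 x1=0xd7 x2=0x68 x3=0x19 x4=0x56 x5=0xce  N=0 Z=0
after  6: x0=0xd7 x1=0xd7 x2=0x68 x3=0x19 x4=0xbe x5=0xce  N=1 Z=0
after  7: x0=0xd7 x1=0xd7 x2=0x68 x3=0x19 x4=0x96 x5=0xce  N=1 Z=0
-- IRQ taken; context saved, return-PC = 8 --

K = 7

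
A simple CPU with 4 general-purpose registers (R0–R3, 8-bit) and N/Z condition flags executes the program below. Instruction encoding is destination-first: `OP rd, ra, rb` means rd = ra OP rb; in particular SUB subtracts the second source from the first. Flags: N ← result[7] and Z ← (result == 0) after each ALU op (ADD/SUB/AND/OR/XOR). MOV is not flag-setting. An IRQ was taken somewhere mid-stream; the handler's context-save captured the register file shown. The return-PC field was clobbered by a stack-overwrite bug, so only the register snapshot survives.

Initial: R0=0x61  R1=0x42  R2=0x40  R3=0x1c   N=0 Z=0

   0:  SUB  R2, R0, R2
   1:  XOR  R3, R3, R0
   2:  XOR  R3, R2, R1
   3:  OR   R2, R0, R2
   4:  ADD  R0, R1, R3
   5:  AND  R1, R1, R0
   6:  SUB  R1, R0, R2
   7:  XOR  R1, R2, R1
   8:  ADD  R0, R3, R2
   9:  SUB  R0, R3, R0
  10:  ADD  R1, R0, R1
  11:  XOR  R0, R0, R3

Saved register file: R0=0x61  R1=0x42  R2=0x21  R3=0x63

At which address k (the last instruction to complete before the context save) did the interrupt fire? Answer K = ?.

K = 2

after  0: R0=0x61 R1=0x42 R2=0x21 R3=0x1c  N=0 Z=0
after  1: R0=0x61 R1=0x42 R2=0x21 R3=0x7d  N=0 Z=0
after  2: R0=0x61 R1=0x42 R2=0x21 R3=0x63  N=0 Z=0
-- IRQ taken; context saved, return-PC = 3 --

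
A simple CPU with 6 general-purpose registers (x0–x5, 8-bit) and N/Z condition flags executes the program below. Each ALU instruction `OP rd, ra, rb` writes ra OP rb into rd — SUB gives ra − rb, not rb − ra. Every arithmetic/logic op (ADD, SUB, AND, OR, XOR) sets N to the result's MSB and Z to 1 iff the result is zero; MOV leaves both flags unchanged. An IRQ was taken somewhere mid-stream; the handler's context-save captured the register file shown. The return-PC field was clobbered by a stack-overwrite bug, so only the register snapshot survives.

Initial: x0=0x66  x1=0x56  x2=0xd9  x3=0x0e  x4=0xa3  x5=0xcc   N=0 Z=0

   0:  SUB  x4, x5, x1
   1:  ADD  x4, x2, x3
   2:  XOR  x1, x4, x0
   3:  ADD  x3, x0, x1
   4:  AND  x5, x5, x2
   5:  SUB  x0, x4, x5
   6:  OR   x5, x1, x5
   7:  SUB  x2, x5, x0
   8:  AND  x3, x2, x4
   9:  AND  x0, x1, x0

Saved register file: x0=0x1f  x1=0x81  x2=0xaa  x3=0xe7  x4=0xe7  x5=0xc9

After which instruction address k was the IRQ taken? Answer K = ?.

after  0: x0=0x66 x1=0x56 x2=0xd9 x3=0x0e x4=0x76 x5=0xcc  N=0 Z=0
after  1: x0=0x66 x1=0x56 x2=0xd9 x3=0x0e x4=0xe7 x5=0xcc  N=1 Z=0
after  2: x0=0x66 x1=0x81 x2=0xd9 x3=0x0e x4=0xe7 x5=0xcc  N=1 Z=0
after  3: x0=0x66 x1=0x81 x2=0xd9 x3=0xe7 x4=0xe7 x5=0xcc  N=1 Z=0
after  4: x0=0x66 x1=0x81 x2=0xd9 x3=0xe7 x4=0xe7 x5=0xc8  N=1 Z=0
after  5: x0=0x1f x1=0x81 x2=0xd9 x3=0xe7 x4=0xe7 x5=0xc8  N=0 Z=0
after  6: x0=0x1f x1=0x81 x2=0xd9 x3=0xe7 x4=0xe7 x5=0xc9  N=1 Z=0
after  7: x0=0x1f x1=0x81 x2=0xaa x3=0xe7 x4=0xe7 x5=0xc9  N=1 Z=0
-- IRQ taken; context saved, return-PC = 8 --

K = 7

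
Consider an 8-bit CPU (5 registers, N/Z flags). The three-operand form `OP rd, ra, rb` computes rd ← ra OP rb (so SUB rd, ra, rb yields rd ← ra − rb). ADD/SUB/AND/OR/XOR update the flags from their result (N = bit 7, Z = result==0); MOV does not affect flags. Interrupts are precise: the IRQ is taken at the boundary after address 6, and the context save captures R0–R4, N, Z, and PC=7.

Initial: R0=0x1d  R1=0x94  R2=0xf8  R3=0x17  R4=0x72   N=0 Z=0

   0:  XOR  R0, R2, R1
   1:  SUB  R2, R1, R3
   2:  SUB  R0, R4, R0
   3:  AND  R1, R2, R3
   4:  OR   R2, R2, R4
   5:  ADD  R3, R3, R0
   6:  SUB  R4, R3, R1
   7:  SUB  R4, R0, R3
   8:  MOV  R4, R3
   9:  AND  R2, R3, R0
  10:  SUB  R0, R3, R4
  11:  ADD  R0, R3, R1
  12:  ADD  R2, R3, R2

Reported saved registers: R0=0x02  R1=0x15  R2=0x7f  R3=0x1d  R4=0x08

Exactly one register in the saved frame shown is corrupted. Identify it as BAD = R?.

BAD = R0

after  0: R0=0x6c R1=0x94 R2=0xf8 R3=0x17 R4=0x72  N=0 Z=0
after  1: R0=0x6c R1=0x94 R2=0x7d R3=0x17 R4=0x72  N=0 Z=0
after  2: R0=0x06 R1=0x94 R2=0x7d R3=0x17 R4=0x72  N=0 Z=0
after  3: R0=0x06 R1=0x15 R2=0x7d R3=0x17 R4=0x72  N=0 Z=0
after  4: R0=0x06 R1=0x15 R2=0x7f R3=0x17 R4=0x72  N=0 Z=0
after  5: R0=0x06 R1=0x15 R2=0x7f R3=0x1d R4=0x72  N=0 Z=0
after  6: R0=0x06 R1=0x15 R2=0x7f R3=0x1d R4=0x08  N=0 Z=0
-- IRQ taken; context saved, return-PC = 7 --
mismatch: R0: reported 0x02 vs actual 0x06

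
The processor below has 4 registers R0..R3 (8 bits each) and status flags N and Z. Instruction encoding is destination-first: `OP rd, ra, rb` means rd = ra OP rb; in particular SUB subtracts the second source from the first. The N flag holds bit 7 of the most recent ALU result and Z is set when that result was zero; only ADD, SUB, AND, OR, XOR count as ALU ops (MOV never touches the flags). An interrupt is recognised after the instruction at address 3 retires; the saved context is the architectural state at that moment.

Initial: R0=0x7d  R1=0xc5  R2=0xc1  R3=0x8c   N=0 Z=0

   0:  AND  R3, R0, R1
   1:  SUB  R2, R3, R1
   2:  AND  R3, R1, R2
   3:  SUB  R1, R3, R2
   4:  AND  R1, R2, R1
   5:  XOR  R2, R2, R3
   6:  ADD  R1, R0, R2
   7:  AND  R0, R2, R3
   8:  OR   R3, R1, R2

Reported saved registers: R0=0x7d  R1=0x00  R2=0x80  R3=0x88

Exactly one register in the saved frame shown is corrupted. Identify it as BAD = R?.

BAD = R3

after  0: R0=0x7d R1=0xc5 R2=0xc1 R3=0x45  N=0 Z=0
after  1: R0=0x7d R1=0xc5 R2=0x80 R3=0x45  N=1 Z=0
after  2: R0=0x7d R1=0xc5 R2=0x80 R3=0x80  N=1 Z=0
after  3: R0=0x7d R1=0x00 R2=0x80 R3=0x80  N=0 Z=1
-- IRQ taken; context saved, return-PC = 4 --
mismatch: R3: reported 0x88 vs actual 0x80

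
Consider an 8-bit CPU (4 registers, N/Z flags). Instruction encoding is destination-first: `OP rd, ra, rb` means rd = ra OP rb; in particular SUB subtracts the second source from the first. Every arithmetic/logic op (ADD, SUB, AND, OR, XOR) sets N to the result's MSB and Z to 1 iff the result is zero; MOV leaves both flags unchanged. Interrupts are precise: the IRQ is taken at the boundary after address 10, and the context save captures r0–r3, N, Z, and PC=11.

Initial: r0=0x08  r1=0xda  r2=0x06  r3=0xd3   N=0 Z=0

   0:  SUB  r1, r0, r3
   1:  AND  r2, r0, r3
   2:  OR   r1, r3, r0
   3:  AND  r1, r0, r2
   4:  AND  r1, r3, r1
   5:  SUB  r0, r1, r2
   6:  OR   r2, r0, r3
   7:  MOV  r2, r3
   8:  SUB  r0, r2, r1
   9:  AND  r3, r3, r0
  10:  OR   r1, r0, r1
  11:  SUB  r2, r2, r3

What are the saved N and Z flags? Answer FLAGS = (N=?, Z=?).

FLAGS = (N=1, Z=0)

after  0: r0=0x08 r1=0x35 r2=0x06 r3=0xd3  N=0 Z=0
after  1: r0=0x08 r1=0x35 r2=0x00 r3=0xd3  N=0 Z=1
after  2: r0=0x08 r1=0xdb r2=0x00 r3=0xd3  N=1 Z=0
after  3: r0=0x08 r1=0x00 r2=0x00 r3=0xd3  N=0 Z=1
after  4: r0=0x08 r1=0x00 r2=0x00 r3=0xd3  N=0 Z=1
after  5: r0=0x00 r1=0x00 r2=0x00 r3=0xd3  N=0 Z=1
after  6: r0=0x00 r1=0x00 r2=0xd3 r3=0xd3  N=1 Z=0
after  7: r0=0x00 r1=0x00 r2=0xd3 r3=0xd3  N=1 Z=0
after  8: r0=0xd3 r1=0x00 r2=0xd3 r3=0xd3  N=1 Z=0
after  9: r0=0xd3 r1=0x00 r2=0xd3 r3=0xd3  N=1 Z=0
after 10: r0=0xd3 r1=0xd3 r2=0xd3 r3=0xd3  N=1 Z=0
-- IRQ taken; context saved, return-PC = 11 --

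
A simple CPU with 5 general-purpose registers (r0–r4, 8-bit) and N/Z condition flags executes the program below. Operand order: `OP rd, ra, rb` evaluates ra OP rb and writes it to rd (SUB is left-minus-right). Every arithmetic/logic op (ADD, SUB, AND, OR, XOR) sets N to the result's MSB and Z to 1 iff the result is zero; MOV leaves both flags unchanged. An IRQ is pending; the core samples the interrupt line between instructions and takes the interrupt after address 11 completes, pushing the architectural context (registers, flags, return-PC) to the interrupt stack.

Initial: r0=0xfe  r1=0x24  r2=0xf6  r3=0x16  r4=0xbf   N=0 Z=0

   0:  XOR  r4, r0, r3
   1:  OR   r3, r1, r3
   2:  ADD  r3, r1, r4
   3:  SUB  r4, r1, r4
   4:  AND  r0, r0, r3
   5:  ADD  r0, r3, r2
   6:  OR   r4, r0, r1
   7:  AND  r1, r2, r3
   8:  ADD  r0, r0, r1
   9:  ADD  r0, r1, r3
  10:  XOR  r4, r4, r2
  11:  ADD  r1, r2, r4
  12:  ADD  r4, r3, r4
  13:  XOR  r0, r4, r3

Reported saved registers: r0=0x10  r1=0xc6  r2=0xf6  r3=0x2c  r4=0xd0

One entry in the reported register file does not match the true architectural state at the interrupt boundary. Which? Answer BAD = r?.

after  0: r0=0xfe r1=0x24 r2=0xf6 r3=0x16 r4=0xe8  N=1 Z=0
after  1: r0=0xfe r1=0x24 r2=0xf6 r3=0x36 r4=0xe8  N=0 Z=0
after  2: r0=0xfe r1=0x24 r2=0xf6 r3=0x0c r4=0xe8  N=0 Z=0
after  3: r0=0xfe r1=0x24 r2=0xf6 r3=0x0c r4=0x3c  N=0 Z=0
after  4: r0=0x0c r1=0x24 r2=0xf6 r3=0x0c r4=0x3c  N=0 Z=0
after  5: r0=0x02 r1=0x24 r2=0xf6 r3=0x0c r4=0x3c  N=0 Z=0
after  6: r0=0x02 r1=0x24 r2=0xf6 r3=0x0c r4=0x26  N=0 Z=0
after  7: r0=0x02 r1=0x04 r2=0xf6 r3=0x0c r4=0x26  N=0 Z=0
after  8: r0=0x06 r1=0x04 r2=0xf6 r3=0x0c r4=0x26  N=0 Z=0
after  9: r0=0x10 r1=0x04 r2=0xf6 r3=0x0c r4=0x26  N=0 Z=0
after 10: r0=0x10 r1=0x04 r2=0xf6 r3=0x0c r4=0xd0  N=1 Z=0
after 11: r0=0x10 r1=0xc6 r2=0xf6 r3=0x0c r4=0xd0  N=1 Z=0
-- IRQ taken; context saved, return-PC = 12 --
mismatch: r3: reported 0x2c vs actual 0x0c

BAD = r3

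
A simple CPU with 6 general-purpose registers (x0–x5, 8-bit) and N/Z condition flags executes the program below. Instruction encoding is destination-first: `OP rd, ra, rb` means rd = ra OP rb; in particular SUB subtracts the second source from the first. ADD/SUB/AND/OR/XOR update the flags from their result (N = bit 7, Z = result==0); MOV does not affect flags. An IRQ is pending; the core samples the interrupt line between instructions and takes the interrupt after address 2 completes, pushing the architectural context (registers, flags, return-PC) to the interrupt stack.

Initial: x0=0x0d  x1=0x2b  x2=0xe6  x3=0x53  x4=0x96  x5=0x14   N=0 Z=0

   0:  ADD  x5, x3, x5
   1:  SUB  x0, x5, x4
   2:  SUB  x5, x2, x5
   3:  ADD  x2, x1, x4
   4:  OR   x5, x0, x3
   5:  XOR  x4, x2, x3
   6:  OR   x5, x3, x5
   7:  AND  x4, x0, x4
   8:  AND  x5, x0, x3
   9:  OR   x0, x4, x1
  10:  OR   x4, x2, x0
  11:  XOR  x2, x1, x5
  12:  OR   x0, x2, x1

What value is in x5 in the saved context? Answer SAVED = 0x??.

after  0: x0=0x0d x1=0x2b x2=0xe6 x3=0x53 x4=0x96 x5=0x67  N=0 Z=0
after  1: x0=0xd1 x1=0x2b x2=0xe6 x3=0x53 x4=0x96 x5=0x67  N=1 Z=0
after  2: x0=0xd1 x1=0x2b x2=0xe6 x3=0x53 x4=0x96 x5=0x7f  N=0 Z=0
-- IRQ taken; context saved, return-PC = 3 --

SAVED = 0x7f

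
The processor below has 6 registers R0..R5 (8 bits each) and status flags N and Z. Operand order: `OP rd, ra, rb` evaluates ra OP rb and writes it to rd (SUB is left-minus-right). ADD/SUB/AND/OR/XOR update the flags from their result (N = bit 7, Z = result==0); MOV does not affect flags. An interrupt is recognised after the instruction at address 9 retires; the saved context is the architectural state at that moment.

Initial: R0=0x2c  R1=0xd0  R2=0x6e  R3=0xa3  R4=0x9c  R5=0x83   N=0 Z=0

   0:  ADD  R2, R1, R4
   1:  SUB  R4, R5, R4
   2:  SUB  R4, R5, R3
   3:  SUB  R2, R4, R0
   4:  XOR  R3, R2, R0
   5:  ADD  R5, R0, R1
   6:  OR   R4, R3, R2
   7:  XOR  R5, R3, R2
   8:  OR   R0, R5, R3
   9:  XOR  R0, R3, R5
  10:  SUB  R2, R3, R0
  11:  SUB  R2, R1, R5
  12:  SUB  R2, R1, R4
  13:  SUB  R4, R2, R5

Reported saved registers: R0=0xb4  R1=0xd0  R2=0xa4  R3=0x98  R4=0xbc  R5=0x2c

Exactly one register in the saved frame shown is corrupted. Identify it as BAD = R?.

BAD = R2

after  0: R0=0x2c R1=0xd0 R2=0x6c R3=0xa3 R4=0x9c R5=0x83  N=0 Z=0
after  1: R0=0x2c R1=0xd0 R2=0x6c R3=0xa3 R4=0xe7 R5=0x83  N=1 Z=0
after  2: R0=0x2c R1=0xd0 R2=0x6c R3=0xa3 R4=0xe0 R5=0x83  N=1 Z=0
after  3: R0=0x2c R1=0xd0 R2=0xb4 R3=0xa3 R4=0xe0 R5=0x83  N=1 Z=0
after  4: R0=0x2c R1=0xd0 R2=0xb4 R3=0x98 R4=0xe0 R5=0x83  N=1 Z=0
after  5: R0=0x2c R1=0xd0 R2=0xb4 R3=0x98 R4=0xe0 R5=0xfc  N=1 Z=0
after  6: R0=0x2c R1=0xd0 R2=0xb4 R3=0x98 R4=0xbc R5=0xfc  N=1 Z=0
after  7: R0=0x2c R1=0xd0 R2=0xb4 R3=0x98 R4=0xbc R5=0x2c  N=0 Z=0
after  8: R0=0xbc R1=0xd0 R2=0xb4 R3=0x98 R4=0xbc R5=0x2c  N=1 Z=0
after  9: R0=0xb4 R1=0xd0 R2=0xb4 R3=0x98 R4=0xbc R5=0x2c  N=1 Z=0
-- IRQ taken; context saved, return-PC = 10 --
mismatch: R2: reported 0xa4 vs actual 0xb4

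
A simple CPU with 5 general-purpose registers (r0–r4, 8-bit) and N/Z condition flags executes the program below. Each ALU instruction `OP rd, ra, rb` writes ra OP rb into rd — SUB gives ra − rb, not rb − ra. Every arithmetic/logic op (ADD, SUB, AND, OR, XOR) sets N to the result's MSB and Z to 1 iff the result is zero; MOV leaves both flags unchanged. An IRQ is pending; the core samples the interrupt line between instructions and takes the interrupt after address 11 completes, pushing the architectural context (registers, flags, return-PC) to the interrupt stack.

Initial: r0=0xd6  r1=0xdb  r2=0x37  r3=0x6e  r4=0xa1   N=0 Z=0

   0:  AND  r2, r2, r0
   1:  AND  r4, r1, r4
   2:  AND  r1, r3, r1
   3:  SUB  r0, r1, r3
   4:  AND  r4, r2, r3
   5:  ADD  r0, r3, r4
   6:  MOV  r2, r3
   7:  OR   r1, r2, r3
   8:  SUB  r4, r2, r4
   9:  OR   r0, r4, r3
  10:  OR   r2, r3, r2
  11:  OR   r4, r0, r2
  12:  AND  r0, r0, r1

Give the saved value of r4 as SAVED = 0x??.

SAVED = 0x6e

after  0: r0=0xd6 r1=0xdb r2=0x16 r3=0x6e r4=0xa1  N=0 Z=0
after  1: r0=0xd6 r1=0xdb r2=0x16 r3=0x6e r4=0x81  N=1 Z=0
after  2: r0=0xd6 r1=0x4a r2=0x16 r3=0x6e r4=0x81  N=0 Z=0
after  3: r0=0xdc r1=0x4a r2=0x16 r3=0x6e r4=0x81  N=1 Z=0
after  4: r0=0xdc r1=0x4a r2=0x16 r3=0x6e r4=0x06  N=0 Z=0
after  5: r0=0x74 r1=0x4a r2=0x16 r3=0x6e r4=0x06  N=0 Z=0
after  6: r0=0x74 r1=0x4a r2=0x6e r3=0x6e r4=0x06  N=0 Z=0
after  7: r0=0x74 r1=0x6e r2=0x6e r3=0x6e r4=0x06  N=0 Z=0
after  8: r0=0x74 r1=0x6e r2=0x6e r3=0x6e r4=0x68  N=0 Z=0
after  9: r0=0x6e r1=0x6e r2=0x6e r3=0x6e r4=0x68  N=0 Z=0
after 10: r0=0x6e r1=0x6e r2=0x6e r3=0x6e r4=0x68  N=0 Z=0
after 11: r0=0x6e r1=0x6e r2=0x6e r3=0x6e r4=0x6e  N=0 Z=0
-- IRQ taken; context saved, return-PC = 12 --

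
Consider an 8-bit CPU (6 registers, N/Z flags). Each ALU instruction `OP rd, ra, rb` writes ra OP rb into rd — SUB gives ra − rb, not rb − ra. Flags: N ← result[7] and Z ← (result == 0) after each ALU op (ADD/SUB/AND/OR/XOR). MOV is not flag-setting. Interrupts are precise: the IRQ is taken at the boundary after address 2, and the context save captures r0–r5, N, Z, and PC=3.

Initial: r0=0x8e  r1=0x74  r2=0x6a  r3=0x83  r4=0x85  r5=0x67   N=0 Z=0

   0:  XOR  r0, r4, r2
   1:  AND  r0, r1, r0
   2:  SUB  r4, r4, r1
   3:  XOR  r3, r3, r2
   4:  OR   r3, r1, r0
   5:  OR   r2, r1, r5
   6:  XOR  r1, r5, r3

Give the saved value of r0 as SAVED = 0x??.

SAVED = 0x64

after  0: r0=0xef r1=0x74 r2=0x6a r3=0x83 r4=0x85 r5=0x67  N=1 Z=0
after  1: r0=0x64 r1=0x74 r2=0x6a r3=0x83 r4=0x85 r5=0x67  N=0 Z=0
after  2: r0=0x64 r1=0x74 r2=0x6a r3=0x83 r4=0x11 r5=0x67  N=0 Z=0
-- IRQ taken; context saved, return-PC = 3 --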